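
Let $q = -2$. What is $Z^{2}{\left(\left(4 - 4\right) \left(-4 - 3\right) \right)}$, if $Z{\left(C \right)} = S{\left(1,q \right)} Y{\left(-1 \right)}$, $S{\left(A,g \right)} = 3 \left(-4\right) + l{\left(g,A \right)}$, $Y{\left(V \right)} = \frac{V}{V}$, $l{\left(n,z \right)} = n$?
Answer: $196$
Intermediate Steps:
$Y{\left(V \right)} = 1$
$S{\left(A,g \right)} = -12 + g$ ($S{\left(A,g \right)} = 3 \left(-4\right) + g = -12 + g$)
$Z{\left(C \right)} = -14$ ($Z{\left(C \right)} = \left(-12 - 2\right) 1 = \left(-14\right) 1 = -14$)
$Z^{2}{\left(\left(4 - 4\right) \left(-4 - 3\right) \right)} = \left(-14\right)^{2} = 196$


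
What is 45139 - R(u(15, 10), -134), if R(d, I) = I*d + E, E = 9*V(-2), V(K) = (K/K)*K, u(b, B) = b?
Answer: 47167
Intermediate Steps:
V(K) = K (V(K) = 1*K = K)
E = -18 (E = 9*(-2) = -18)
R(d, I) = -18 + I*d (R(d, I) = I*d - 18 = -18 + I*d)
45139 - R(u(15, 10), -134) = 45139 - (-18 - 134*15) = 45139 - (-18 - 2010) = 45139 - 1*(-2028) = 45139 + 2028 = 47167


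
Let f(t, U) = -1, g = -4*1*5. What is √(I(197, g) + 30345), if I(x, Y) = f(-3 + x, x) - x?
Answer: √30147 ≈ 173.63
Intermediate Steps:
g = -20 (g = -4*5 = -20)
I(x, Y) = -1 - x
√(I(197, g) + 30345) = √((-1 - 1*197) + 30345) = √((-1 - 197) + 30345) = √(-198 + 30345) = √30147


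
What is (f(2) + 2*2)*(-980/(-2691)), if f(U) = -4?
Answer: 0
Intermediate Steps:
(f(2) + 2*2)*(-980/(-2691)) = (-4 + 2*2)*(-980/(-2691)) = (-4 + 4)*(-980*(-1/2691)) = 0*(980/2691) = 0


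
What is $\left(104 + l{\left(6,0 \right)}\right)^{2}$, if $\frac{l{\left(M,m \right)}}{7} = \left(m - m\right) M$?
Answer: $10816$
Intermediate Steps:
$l{\left(M,m \right)} = 0$ ($l{\left(M,m \right)} = 7 \left(m - m\right) M = 7 \cdot 0 M = 7 \cdot 0 = 0$)
$\left(104 + l{\left(6,0 \right)}\right)^{2} = \left(104 + 0\right)^{2} = 104^{2} = 10816$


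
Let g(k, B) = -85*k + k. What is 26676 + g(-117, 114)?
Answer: 36504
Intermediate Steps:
g(k, B) = -84*k
26676 + g(-117, 114) = 26676 - 84*(-117) = 26676 + 9828 = 36504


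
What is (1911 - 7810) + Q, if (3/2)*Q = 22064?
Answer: 26431/3 ≈ 8810.3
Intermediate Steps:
Q = 44128/3 (Q = (2/3)*22064 = 44128/3 ≈ 14709.)
(1911 - 7810) + Q = (1911 - 7810) + 44128/3 = -5899 + 44128/3 = 26431/3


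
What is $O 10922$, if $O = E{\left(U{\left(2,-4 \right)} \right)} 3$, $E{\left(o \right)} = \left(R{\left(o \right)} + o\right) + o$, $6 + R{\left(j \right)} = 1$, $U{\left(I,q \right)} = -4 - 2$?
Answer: $-557022$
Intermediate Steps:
$U{\left(I,q \right)} = -6$
$R{\left(j \right)} = -5$ ($R{\left(j \right)} = -6 + 1 = -5$)
$E{\left(o \right)} = -5 + 2 o$ ($E{\left(o \right)} = \left(-5 + o\right) + o = -5 + 2 o$)
$O = -51$ ($O = \left(-5 + 2 \left(-6\right)\right) 3 = \left(-5 - 12\right) 3 = \left(-17\right) 3 = -51$)
$O 10922 = \left(-51\right) 10922 = -557022$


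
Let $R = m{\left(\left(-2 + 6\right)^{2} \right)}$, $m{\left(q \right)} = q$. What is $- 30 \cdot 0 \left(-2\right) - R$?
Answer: $-16$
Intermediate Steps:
$R = 16$ ($R = \left(-2 + 6\right)^{2} = 4^{2} = 16$)
$- 30 \cdot 0 \left(-2\right) - R = - 30 \cdot 0 \left(-2\right) - 16 = \left(-30\right) 0 - 16 = 0 - 16 = -16$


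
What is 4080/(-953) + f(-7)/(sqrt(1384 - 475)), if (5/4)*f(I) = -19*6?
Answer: -4080/953 - 152*sqrt(101)/505 ≈ -7.3061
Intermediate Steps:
f(I) = -456/5 (f(I) = 4*(-19*6)/5 = (4/5)*(-114) = -456/5)
4080/(-953) + f(-7)/(sqrt(1384 - 475)) = 4080/(-953) - 456/(5*sqrt(1384 - 475)) = 4080*(-1/953) - 456*sqrt(101)/303/5 = -4080/953 - 456*sqrt(101)/303/5 = -4080/953 - 152*sqrt(101)/505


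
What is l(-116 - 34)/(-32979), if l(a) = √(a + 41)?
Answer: -I*√109/32979 ≈ -0.00031657*I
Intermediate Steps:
l(a) = √(41 + a)
l(-116 - 34)/(-32979) = √(41 + (-116 - 34))/(-32979) = √(41 - 150)*(-1/32979) = √(-109)*(-1/32979) = (I*√109)*(-1/32979) = -I*√109/32979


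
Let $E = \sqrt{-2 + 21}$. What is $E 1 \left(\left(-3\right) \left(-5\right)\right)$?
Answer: $15 \sqrt{19} \approx 65.384$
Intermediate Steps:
$E = \sqrt{19} \approx 4.3589$
$E 1 \left(\left(-3\right) \left(-5\right)\right) = \sqrt{19} \cdot 1 \left(\left(-3\right) \left(-5\right)\right) = \sqrt{19} \cdot 15 = 15 \sqrt{19}$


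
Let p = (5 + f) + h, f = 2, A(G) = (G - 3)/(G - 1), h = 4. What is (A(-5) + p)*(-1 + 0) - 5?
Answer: -52/3 ≈ -17.333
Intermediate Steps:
A(G) = (-3 + G)/(-1 + G)
p = 11 (p = (5 + 2) + 4 = 7 + 4 = 11)
(A(-5) + p)*(-1 + 0) - 5 = ((-3 - 5)/(-1 - 5) + 11)*(-1 + 0) - 5 = (-8/(-6) + 11)*(-1) - 5 = (-⅙*(-8) + 11)*(-1) - 5 = (4/3 + 11)*(-1) - 5 = (37/3)*(-1) - 5 = -37/3 - 5 = -52/3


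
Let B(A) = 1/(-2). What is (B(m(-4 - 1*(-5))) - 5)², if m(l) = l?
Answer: 121/4 ≈ 30.250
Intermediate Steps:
B(A) = -½
(B(m(-4 - 1*(-5))) - 5)² = (-½ - 5)² = (-11/2)² = 121/4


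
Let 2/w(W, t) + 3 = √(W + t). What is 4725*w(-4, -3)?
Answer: -14175/8 - 4725*I*√7/8 ≈ -1771.9 - 1562.6*I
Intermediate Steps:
w(W, t) = 2/(-3 + √(W + t))
4725*w(-4, -3) = 4725*(2/(-3 + √(-4 - 3))) = 4725*(2/(-3 + √(-7))) = 4725*(2/(-3 + I*√7)) = 9450/(-3 + I*√7)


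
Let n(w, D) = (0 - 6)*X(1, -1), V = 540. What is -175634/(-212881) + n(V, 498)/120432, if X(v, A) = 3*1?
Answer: 3524687005/4272947432 ≈ 0.82488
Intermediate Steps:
X(v, A) = 3
n(w, D) = -18 (n(w, D) = (0 - 6)*3 = -6*3 = -18)
-175634/(-212881) + n(V, 498)/120432 = -175634/(-212881) - 18/120432 = -175634*(-1/212881) - 18*1/120432 = 175634/212881 - 3/20072 = 3524687005/4272947432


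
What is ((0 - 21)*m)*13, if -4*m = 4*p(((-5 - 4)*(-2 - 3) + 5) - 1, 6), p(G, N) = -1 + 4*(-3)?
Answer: -3549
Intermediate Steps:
p(G, N) = -13 (p(G, N) = -1 - 12 = -13)
m = 13 (m = -(-13) = -1/4*(-52) = 13)
((0 - 21)*m)*13 = ((0 - 21)*13)*13 = -21*13*13 = -273*13 = -3549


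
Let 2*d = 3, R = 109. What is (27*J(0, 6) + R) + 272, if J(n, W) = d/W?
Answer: 1551/4 ≈ 387.75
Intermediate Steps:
d = 3/2 (d = (½)*3 = 3/2 ≈ 1.5000)
J(n, W) = 3/(2*W)
(27*J(0, 6) + R) + 272 = (27*((3/2)/6) + 109) + 272 = (27*((3/2)*(⅙)) + 109) + 272 = (27*(¼) + 109) + 272 = (27/4 + 109) + 272 = 463/4 + 272 = 1551/4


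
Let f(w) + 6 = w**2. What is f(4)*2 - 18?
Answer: 2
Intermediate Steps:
f(w) = -6 + w**2
f(4)*2 - 18 = (-6 + 4**2)*2 - 18 = (-6 + 16)*2 - 18 = 10*2 - 18 = 20 - 18 = 2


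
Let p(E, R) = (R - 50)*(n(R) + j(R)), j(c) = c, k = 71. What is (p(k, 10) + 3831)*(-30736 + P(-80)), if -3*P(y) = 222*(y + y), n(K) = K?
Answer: -57273776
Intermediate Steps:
P(y) = -148*y (P(y) = -74*(y + y) = -74*2*y = -148*y)
p(E, R) = 2*R*(-50 + R) (p(E, R) = (R - 50)*(R + R) = (-50 + R)*(2*R) = 2*R*(-50 + R))
(p(k, 10) + 3831)*(-30736 + P(-80)) = (2*10*(-50 + 10) + 3831)*(-30736 - 148*(-80)) = (2*10*(-40) + 3831)*(-30736 + 11840) = (-800 + 3831)*(-18896) = 3031*(-18896) = -57273776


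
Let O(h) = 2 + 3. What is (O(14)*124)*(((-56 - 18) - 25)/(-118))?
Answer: 30690/59 ≈ 520.17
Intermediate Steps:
O(h) = 5
(O(14)*124)*(((-56 - 18) - 25)/(-118)) = (5*124)*(((-56 - 18) - 25)/(-118)) = 620*((-74 - 25)*(-1/118)) = 620*(-99*(-1/118)) = 620*(99/118) = 30690/59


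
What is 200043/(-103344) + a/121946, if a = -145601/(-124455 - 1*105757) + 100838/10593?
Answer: -2478608466357658483/1280526336626484816 ≈ -1.9356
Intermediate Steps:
a = 24756469049/2438635716 (a = -145601/(-124455 - 105757) + 100838*(1/10593) = -145601/(-230212) + 100838/10593 = -145601*(-1/230212) + 100838/10593 = 145601/230212 + 100838/10593 = 24756469049/2438635716 ≈ 10.152)
200043/(-103344) + a/121946 = 200043/(-103344) + (24756469049/2438635716)/121946 = 200043*(-1/103344) + (24756469049/2438635716)*(1/121946) = -66681/34448 + 24756469049/297381871023336 = -2478608466357658483/1280526336626484816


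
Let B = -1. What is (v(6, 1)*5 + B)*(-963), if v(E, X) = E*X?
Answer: -27927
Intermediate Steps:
(v(6, 1)*5 + B)*(-963) = ((6*1)*5 - 1)*(-963) = (6*5 - 1)*(-963) = (30 - 1)*(-963) = 29*(-963) = -27927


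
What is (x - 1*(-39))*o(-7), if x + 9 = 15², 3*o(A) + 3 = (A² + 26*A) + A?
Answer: -12155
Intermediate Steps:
o(A) = -1 + 9*A + A²/3 (o(A) = -1 + ((A² + 26*A) + A)/3 = -1 + (A² + 27*A)/3 = -1 + (9*A + A²/3) = -1 + 9*A + A²/3)
x = 216 (x = -9 + 15² = -9 + 225 = 216)
(x - 1*(-39))*o(-7) = (216 - 1*(-39))*(-1 + 9*(-7) + (⅓)*(-7)²) = (216 + 39)*(-1 - 63 + (⅓)*49) = 255*(-1 - 63 + 49/3) = 255*(-143/3) = -12155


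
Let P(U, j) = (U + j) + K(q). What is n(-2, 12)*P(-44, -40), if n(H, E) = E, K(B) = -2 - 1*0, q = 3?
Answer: -1032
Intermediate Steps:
K(B) = -2 (K(B) = -2 + 0 = -2)
P(U, j) = -2 + U + j (P(U, j) = (U + j) - 2 = -2 + U + j)
n(-2, 12)*P(-44, -40) = 12*(-2 - 44 - 40) = 12*(-86) = -1032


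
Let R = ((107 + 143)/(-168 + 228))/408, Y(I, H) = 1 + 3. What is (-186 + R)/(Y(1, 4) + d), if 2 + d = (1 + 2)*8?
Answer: -455303/63648 ≈ -7.1535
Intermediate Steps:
Y(I, H) = 4
d = 22 (d = -2 + (1 + 2)*8 = -2 + 3*8 = -2 + 24 = 22)
R = 25/2448 (R = (250/60)*(1/408) = (250*(1/60))*(1/408) = (25/6)*(1/408) = 25/2448 ≈ 0.010212)
(-186 + R)/(Y(1, 4) + d) = (-186 + 25/2448)/(4 + 22) = -455303/2448/26 = -455303/2448*1/26 = -455303/63648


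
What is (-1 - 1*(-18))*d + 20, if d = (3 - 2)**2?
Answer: 37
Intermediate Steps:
d = 1 (d = 1**2 = 1)
(-1 - 1*(-18))*d + 20 = (-1 - 1*(-18))*1 + 20 = (-1 + 18)*1 + 20 = 17*1 + 20 = 17 + 20 = 37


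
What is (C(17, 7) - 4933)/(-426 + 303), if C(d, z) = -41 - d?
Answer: 4991/123 ≈ 40.577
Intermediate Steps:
(C(17, 7) - 4933)/(-426 + 303) = ((-41 - 1*17) - 4933)/(-426 + 303) = ((-41 - 17) - 4933)/(-123) = (-58 - 4933)*(-1/123) = -4991*(-1/123) = 4991/123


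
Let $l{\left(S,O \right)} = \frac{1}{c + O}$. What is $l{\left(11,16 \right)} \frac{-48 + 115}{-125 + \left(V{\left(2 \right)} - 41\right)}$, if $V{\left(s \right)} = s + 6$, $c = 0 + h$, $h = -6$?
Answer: $- \frac{67}{1580} \approx -0.042405$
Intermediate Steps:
$c = -6$ ($c = 0 - 6 = -6$)
$l{\left(S,O \right)} = \frac{1}{-6 + O}$
$V{\left(s \right)} = 6 + s$
$l{\left(11,16 \right)} \frac{-48 + 115}{-125 + \left(V{\left(2 \right)} - 41\right)} = \frac{\left(-48 + 115\right) \frac{1}{-125 + \left(\left(6 + 2\right) - 41\right)}}{-6 + 16} = \frac{67 \frac{1}{-125 + \left(8 - 41\right)}}{10} = \frac{67 \frac{1}{-125 - 33}}{10} = \frac{67 \frac{1}{-158}}{10} = \frac{67 \left(- \frac{1}{158}\right)}{10} = \frac{1}{10} \left(- \frac{67}{158}\right) = - \frac{67}{1580}$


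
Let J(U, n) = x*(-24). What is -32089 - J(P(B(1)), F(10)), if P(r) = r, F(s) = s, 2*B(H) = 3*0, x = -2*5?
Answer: -32329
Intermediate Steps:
x = -10
B(H) = 0 (B(H) = (3*0)/2 = (½)*0 = 0)
J(U, n) = 240 (J(U, n) = -10*(-24) = 240)
-32089 - J(P(B(1)), F(10)) = -32089 - 1*240 = -32089 - 240 = -32329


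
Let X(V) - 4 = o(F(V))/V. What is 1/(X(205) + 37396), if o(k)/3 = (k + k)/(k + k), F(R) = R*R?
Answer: 205/7667003 ≈ 2.6738e-5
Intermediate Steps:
F(R) = R²
o(k) = 3 (o(k) = 3*((k + k)/(k + k)) = 3*((2*k)/((2*k))) = 3*((2*k)*(1/(2*k))) = 3*1 = 3)
X(V) = 4 + 3/V
1/(X(205) + 37396) = 1/((4 + 3/205) + 37396) = 1/(823/205 + 37396) = 1/(7667003/205) = 205/7667003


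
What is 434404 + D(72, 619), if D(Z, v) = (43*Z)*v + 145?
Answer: 2350973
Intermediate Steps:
D(Z, v) = 145 + 43*Z*v (D(Z, v) = 43*Z*v + 145 = 145 + 43*Z*v)
434404 + D(72, 619) = 434404 + (145 + 43*72*619) = 434404 + (145 + 1916424) = 434404 + 1916569 = 2350973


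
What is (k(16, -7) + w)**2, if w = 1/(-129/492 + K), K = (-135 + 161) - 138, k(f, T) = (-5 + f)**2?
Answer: 4962054739489/338964921 ≈ 14639.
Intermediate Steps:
K = -112 (K = 26 - 138 = -112)
w = -164/18411 (w = 1/(-129/492 - 112) = 1/(-129*1/492 - 112) = 1/(-43/164 - 112) = 1/(-18411/164) = -164/18411 ≈ -0.0089077)
(k(16, -7) + w)**2 = ((-5 + 16)**2 - 164/18411)**2 = (11**2 - 164/18411)**2 = (121 - 164/18411)**2 = (2227567/18411)**2 = 4962054739489/338964921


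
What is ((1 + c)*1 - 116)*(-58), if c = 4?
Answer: 6438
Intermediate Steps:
((1 + c)*1 - 116)*(-58) = ((1 + 4)*1 - 116)*(-58) = (5*1 - 116)*(-58) = (5 - 116)*(-58) = -111*(-58) = 6438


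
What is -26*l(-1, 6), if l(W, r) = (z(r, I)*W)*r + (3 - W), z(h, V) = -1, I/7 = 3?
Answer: -260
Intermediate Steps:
I = 21 (I = 7*3 = 21)
l(W, r) = 3 - W - W*r (l(W, r) = (-W)*r + (3 - W) = -W*r + (3 - W) = 3 - W - W*r)
-26*l(-1, 6) = -26*(3 - 1*(-1) - 1*(-1)*6) = -26*(3 + 1 + 6) = -26*10 = -260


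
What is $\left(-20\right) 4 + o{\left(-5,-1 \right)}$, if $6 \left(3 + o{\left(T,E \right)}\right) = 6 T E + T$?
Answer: $- \frac{473}{6} \approx -78.833$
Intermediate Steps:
$o{\left(T,E \right)} = -3 + \frac{T}{6} + E T$ ($o{\left(T,E \right)} = -3 + \frac{6 T E + T}{6} = -3 + \frac{6 E T + T}{6} = -3 + \frac{T + 6 E T}{6} = -3 + \left(\frac{T}{6} + E T\right) = -3 + \frac{T}{6} + E T$)
$\left(-20\right) 4 + o{\left(-5,-1 \right)} = \left(-20\right) 4 - - \frac{7}{6} = -80 - - \frac{7}{6} = -80 + \frac{7}{6} = - \frac{473}{6}$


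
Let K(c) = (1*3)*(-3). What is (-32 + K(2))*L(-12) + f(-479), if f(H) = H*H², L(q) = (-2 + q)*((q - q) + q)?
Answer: -109909127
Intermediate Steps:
L(q) = q*(-2 + q) (L(q) = (-2 + q)*(0 + q) = (-2 + q)*q = q*(-2 + q))
K(c) = -9 (K(c) = 3*(-3) = -9)
f(H) = H³
(-32 + K(2))*L(-12) + f(-479) = (-32 - 9)*(-12*(-2 - 12)) + (-479)³ = -(-492)*(-14) - 109902239 = -41*168 - 109902239 = -6888 - 109902239 = -109909127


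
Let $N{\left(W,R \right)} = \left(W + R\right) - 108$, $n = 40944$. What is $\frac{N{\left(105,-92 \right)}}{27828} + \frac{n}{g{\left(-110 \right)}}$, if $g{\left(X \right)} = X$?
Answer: $- \frac{569700041}{1530540} \approx -372.22$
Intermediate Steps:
$N{\left(W,R \right)} = -108 + R + W$ ($N{\left(W,R \right)} = \left(R + W\right) - 108 = -108 + R + W$)
$\frac{N{\left(105,-92 \right)}}{27828} + \frac{n}{g{\left(-110 \right)}} = \frac{-108 - 92 + 105}{27828} + \frac{40944}{-110} = \left(-95\right) \frac{1}{27828} + 40944 \left(- \frac{1}{110}\right) = - \frac{95}{27828} - \frac{20472}{55} = - \frac{569700041}{1530540}$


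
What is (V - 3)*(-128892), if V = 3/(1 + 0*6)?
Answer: 0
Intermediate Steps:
V = 3 (V = 3/(1 + 0) = 3/1 = 3*1 = 3)
(V - 3)*(-128892) = (3 - 3)*(-128892) = 0*(-128892) = 0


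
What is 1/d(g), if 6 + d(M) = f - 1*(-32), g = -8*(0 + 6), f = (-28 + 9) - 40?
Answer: -1/33 ≈ -0.030303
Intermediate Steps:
f = -59 (f = -19 - 40 = -59)
g = -48 (g = -8*6 = -48)
d(M) = -33 (d(M) = -6 + (-59 - 1*(-32)) = -6 + (-59 + 32) = -6 - 27 = -33)
1/d(g) = 1/(-33) = -1/33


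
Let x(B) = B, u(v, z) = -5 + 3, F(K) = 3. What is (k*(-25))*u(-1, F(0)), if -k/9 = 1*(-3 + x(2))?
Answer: 450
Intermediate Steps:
u(v, z) = -2
k = 9 (k = -9*(-3 + 2) = -9*(-1) = 9)
(k*(-25))*u(-1, F(0)) = (9*(-25))*(-2) = -225*(-2) = 450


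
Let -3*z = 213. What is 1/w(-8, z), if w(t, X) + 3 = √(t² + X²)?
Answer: 3/5096 + √5105/5096 ≈ 0.014609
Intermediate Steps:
z = -71 (z = -⅓*213 = -71)
w(t, X) = -3 + √(X² + t²) (w(t, X) = -3 + √(t² + X²) = -3 + √(X² + t²))
1/w(-8, z) = 1/(-3 + √((-71)² + (-8)²)) = 1/(-3 + √(5041 + 64)) = 1/(-3 + √5105)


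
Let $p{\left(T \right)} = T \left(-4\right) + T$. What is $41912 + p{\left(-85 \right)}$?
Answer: $42167$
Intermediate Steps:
$p{\left(T \right)} = - 3 T$ ($p{\left(T \right)} = - 4 T + T = - 3 T$)
$41912 + p{\left(-85 \right)} = 41912 - -255 = 41912 + 255 = 42167$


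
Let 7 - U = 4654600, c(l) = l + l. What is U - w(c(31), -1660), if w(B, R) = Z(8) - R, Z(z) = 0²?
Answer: -4656253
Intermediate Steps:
Z(z) = 0
c(l) = 2*l
U = -4654593 (U = 7 - 1*4654600 = 7 - 4654600 = -4654593)
w(B, R) = -R (w(B, R) = 0 - R = -R)
U - w(c(31), -1660) = -4654593 - (-1)*(-1660) = -4654593 - 1*1660 = -4654593 - 1660 = -4656253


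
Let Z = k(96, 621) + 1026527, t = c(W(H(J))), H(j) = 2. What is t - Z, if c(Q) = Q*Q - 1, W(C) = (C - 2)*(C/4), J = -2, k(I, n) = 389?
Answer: -1026917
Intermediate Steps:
W(C) = C*(-2 + C)/4 (W(C) = (-2 + C)*(C*(¼)) = (-2 + C)*(C/4) = C*(-2 + C)/4)
c(Q) = -1 + Q² (c(Q) = Q² - 1 = -1 + Q²)
t = -1 (t = -1 + ((¼)*2*(-2 + 2))² = -1 + ((¼)*2*0)² = -1 + 0² = -1 + 0 = -1)
Z = 1026916 (Z = 389 + 1026527 = 1026916)
t - Z = -1 - 1*1026916 = -1 - 1026916 = -1026917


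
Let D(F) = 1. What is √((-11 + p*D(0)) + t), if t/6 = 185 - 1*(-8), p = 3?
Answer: 5*√46 ≈ 33.912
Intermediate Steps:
t = 1158 (t = 6*(185 - 1*(-8)) = 6*(185 + 8) = 6*193 = 1158)
√((-11 + p*D(0)) + t) = √((-11 + 3*1) + 1158) = √((-11 + 3) + 1158) = √(-8 + 1158) = √1150 = 5*√46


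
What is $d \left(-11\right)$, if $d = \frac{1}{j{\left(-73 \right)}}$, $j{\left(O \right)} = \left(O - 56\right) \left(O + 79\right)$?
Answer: $\frac{11}{774} \approx 0.014212$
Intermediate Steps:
$j{\left(O \right)} = \left(-56 + O\right) \left(79 + O\right)$
$d = - \frac{1}{774}$ ($d = \frac{1}{-4424 + \left(-73\right)^{2} + 23 \left(-73\right)} = \frac{1}{-4424 + 5329 - 1679} = \frac{1}{-774} = - \frac{1}{774} \approx -0.001292$)
$d \left(-11\right) = \left(- \frac{1}{774}\right) \left(-11\right) = \frac{11}{774}$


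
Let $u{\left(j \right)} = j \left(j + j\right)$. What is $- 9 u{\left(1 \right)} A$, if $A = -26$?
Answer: $468$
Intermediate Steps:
$u{\left(j \right)} = 2 j^{2}$ ($u{\left(j \right)} = j 2 j = 2 j^{2}$)
$- 9 u{\left(1 \right)} A = - 9 \cdot 2 \cdot 1^{2} \left(-26\right) = - 9 \cdot 2 \cdot 1 \left(-26\right) = \left(-9\right) 2 \left(-26\right) = \left(-18\right) \left(-26\right) = 468$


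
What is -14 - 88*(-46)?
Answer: 4034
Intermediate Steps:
-14 - 88*(-46) = -14 + 4048 = 4034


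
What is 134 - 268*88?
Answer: -23450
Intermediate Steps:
134 - 268*88 = 134 - 23584 = -23450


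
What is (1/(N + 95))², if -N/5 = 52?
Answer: 1/27225 ≈ 3.6731e-5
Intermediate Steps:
N = -260 (N = -5*52 = -260)
(1/(N + 95))² = (1/(-260 + 95))² = (1/(-165))² = (-1/165)² = 1/27225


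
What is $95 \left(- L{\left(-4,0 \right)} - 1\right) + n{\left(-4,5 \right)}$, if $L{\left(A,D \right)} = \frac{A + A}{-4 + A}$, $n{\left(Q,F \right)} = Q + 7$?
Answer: $-187$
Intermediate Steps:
$n{\left(Q,F \right)} = 7 + Q$
$L{\left(A,D \right)} = \frac{2 A}{-4 + A}$
$95 \left(- L{\left(-4,0 \right)} - 1\right) + n{\left(-4,5 \right)} = 95 \left(- \frac{2 \left(-4\right)}{-4 - 4} - 1\right) + \left(7 - 4\right) = 95 \left(- \frac{2 \left(-4\right)}{-8} - 1\right) + 3 = 95 \left(- \frac{2 \left(-4\right) \left(-1\right)}{8} - 1\right) + 3 = 95 \left(\left(-1\right) 1 - 1\right) + 3 = 95 \left(-1 - 1\right) + 3 = 95 \left(-2\right) + 3 = -190 + 3 = -187$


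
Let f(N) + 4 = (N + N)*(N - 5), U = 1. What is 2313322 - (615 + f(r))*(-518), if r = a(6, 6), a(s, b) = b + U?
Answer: 2644324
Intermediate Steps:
a(s, b) = 1 + b (a(s, b) = b + 1 = 1 + b)
r = 7 (r = 1 + 6 = 7)
f(N) = -4 + 2*N*(-5 + N) (f(N) = -4 + (N + N)*(N - 5) = -4 + (2*N)*(-5 + N) = -4 + 2*N*(-5 + N))
2313322 - (615 + f(r))*(-518) = 2313322 - (615 + (-4 - 10*7 + 2*7**2))*(-518) = 2313322 - (615 + (-4 - 70 + 2*49))*(-518) = 2313322 - (615 + (-4 - 70 + 98))*(-518) = 2313322 - (615 + 24)*(-518) = 2313322 - 639*(-518) = 2313322 - 1*(-331002) = 2313322 + 331002 = 2644324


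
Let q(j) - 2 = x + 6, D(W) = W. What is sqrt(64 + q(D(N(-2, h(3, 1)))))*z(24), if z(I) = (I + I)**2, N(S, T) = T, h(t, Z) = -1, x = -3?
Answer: 2304*sqrt(69) ≈ 19138.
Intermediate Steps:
z(I) = 4*I**2 (z(I) = (2*I)**2 = 4*I**2)
q(j) = 5 (q(j) = 2 + (-3 + 6) = 2 + 3 = 5)
sqrt(64 + q(D(N(-2, h(3, 1)))))*z(24) = sqrt(64 + 5)*(4*24**2) = sqrt(69)*(4*576) = sqrt(69)*2304 = 2304*sqrt(69)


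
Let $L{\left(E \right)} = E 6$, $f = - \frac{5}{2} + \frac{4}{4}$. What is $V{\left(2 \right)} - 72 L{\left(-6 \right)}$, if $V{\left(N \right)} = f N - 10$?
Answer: $2579$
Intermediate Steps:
$f = - \frac{3}{2}$ ($f = \left(-5\right) \frac{1}{2} + 4 \cdot \frac{1}{4} = - \frac{5}{2} + 1 = - \frac{3}{2} \approx -1.5$)
$L{\left(E \right)} = 6 E$
$V{\left(N \right)} = -10 - \frac{3 N}{2}$ ($V{\left(N \right)} = - \frac{3 N}{2} - 10 = -10 - \frac{3 N}{2}$)
$V{\left(2 \right)} - 72 L{\left(-6 \right)} = \left(-10 - 3\right) - 72 \cdot 6 \left(-6\right) = \left(-10 - 3\right) - -2592 = -13 + 2592 = 2579$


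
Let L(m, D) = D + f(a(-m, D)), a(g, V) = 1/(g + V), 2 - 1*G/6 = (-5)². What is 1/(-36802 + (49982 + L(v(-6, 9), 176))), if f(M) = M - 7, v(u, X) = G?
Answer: 314/4191587 ≈ 7.4912e-5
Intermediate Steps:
G = -138 (G = 12 - 6*(-5)² = 12 - 6*25 = 12 - 150 = -138)
v(u, X) = -138
a(g, V) = 1/(V + g)
f(M) = -7 + M
L(m, D) = -7 + D + 1/(D - m) (L(m, D) = D + (-7 + 1/(D - m)) = -7 + D + 1/(D - m))
1/(-36802 + (49982 + L(v(-6, 9), 176))) = 1/(-36802 + (49982 + (1 + (-7 + 176)*(176 - 1*(-138)))/(176 - 1*(-138)))) = 1/(-36802 + (49982 + (1 + 169*(176 + 138))/(176 + 138))) = 1/(-36802 + (49982 + (1 + 169*314)/314)) = 1/(-36802 + (49982 + (1 + 53066)/314)) = 1/(-36802 + (49982 + (1/314)*53067)) = 1/(-36802 + (49982 + 53067/314)) = 1/(-36802 + 15747415/314) = 1/(4191587/314) = 314/4191587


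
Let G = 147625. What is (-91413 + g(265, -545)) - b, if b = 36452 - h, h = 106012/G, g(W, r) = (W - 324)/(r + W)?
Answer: -1057052276353/8267000 ≈ -1.2786e+5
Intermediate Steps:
g(W, r) = (-324 + W)/(W + r)
h = 106012/147625 ≈ 0.71812
b = 5381120488/147625 (b = 36452 - 1*106012/147625 = 36452 - 106012/147625 = 5381120488/147625 ≈ 36451.)
(-91413 + g(265, -545)) - b = (-91413 + (-324 + 265)/(265 - 545)) - 1*5381120488/147625 = (-91413 - 59/(-280)) - 5381120488/147625 = (-91413 - 1/280*(-59)) - 5381120488/147625 = (-91413 + 59/280) - 5381120488/147625 = -25595581/280 - 5381120488/147625 = -1057052276353/8267000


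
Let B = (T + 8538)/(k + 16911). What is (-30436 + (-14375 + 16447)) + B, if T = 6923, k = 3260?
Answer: -572114783/20171 ≈ -28363.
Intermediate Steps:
B = 15461/20171 (B = (6923 + 8538)/(3260 + 16911) = 15461/20171 ≈ 0.76650)
(-30436 + (-14375 + 16447)) + B = (-30436 + (-14375 + 16447)) + 15461/20171 = (-30436 + 2072) + 15461/20171 = -28364 + 15461/20171 = -572114783/20171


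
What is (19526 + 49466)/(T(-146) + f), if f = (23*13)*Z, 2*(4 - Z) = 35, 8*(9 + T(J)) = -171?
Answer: -551936/32535 ≈ -16.964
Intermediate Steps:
T(J) = -243/8 (T(J) = -9 + (1/8)*(-171) = -9 - 171/8 = -243/8)
Z = -27/2 (Z = 4 - 1/2*35 = 4 - 35/2 = -27/2 ≈ -13.500)
f = -8073/2 (f = (23*13)*(-27/2) = 299*(-27/2) = -8073/2 ≈ -4036.5)
(19526 + 49466)/(T(-146) + f) = (19526 + 49466)/(-243/8 - 8073/2) = 68992/(-32535/8) = 68992*(-8/32535) = -551936/32535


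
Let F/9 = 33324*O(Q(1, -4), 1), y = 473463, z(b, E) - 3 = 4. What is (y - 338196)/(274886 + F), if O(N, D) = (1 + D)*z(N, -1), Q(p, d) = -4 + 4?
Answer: 135267/4473710 ≈ 0.030236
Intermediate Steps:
z(b, E) = 7 (z(b, E) = 3 + 4 = 7)
Q(p, d) = 0
O(N, D) = 7 + 7*D (O(N, D) = (1 + D)*7 = 7 + 7*D)
F = 4198824 (F = 9*(33324*(7 + 7*1)) = 9*(33324*(7 + 7)) = 9*(33324*14) = 9*466536 = 4198824)
(y - 338196)/(274886 + F) = (473463 - 338196)/(274886 + 4198824) = 135267/4473710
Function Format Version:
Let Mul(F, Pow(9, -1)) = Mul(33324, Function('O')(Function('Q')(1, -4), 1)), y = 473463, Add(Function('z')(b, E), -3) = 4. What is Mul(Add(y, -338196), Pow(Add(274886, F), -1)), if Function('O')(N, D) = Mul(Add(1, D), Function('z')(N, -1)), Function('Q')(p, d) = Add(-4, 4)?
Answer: Rational(135267, 4473710) ≈ 0.030236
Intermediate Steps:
Function('z')(b, E) = 7 (Function('z')(b, E) = Add(3, 4) = 7)
Function('Q')(p, d) = 0
Function('O')(N, D) = Add(7, Mul(7, D)) (Function('O')(N, D) = Mul(Add(1, D), 7) = Add(7, Mul(7, D)))
F = 4198824 (F = Mul(9, Mul(33324, Add(7, Mul(7, 1)))) = Mul(9, Mul(33324, Add(7, 7))) = Mul(9, Mul(33324, 14)) = Mul(9, 466536) = 4198824)
Mul(Add(y, -338196), Pow(Add(274886, F), -1)) = Mul(Add(473463, -338196), Pow(Add(274886, 4198824), -1)) = Mul(135267, Pow(4473710, -1)) = Mul(135267, Rational(1, 4473710)) = Rational(135267, 4473710)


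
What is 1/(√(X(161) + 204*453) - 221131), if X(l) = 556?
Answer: -221131/48898826193 - 2*√23242/48898826193 ≈ -4.5285e-6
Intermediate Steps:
1/(√(X(161) + 204*453) - 221131) = 1/(√(556 + 204*453) - 221131) = 1/(√(556 + 92412) - 221131) = 1/(√92968 - 221131) = 1/(2*√23242 - 221131) = 1/(-221131 + 2*√23242)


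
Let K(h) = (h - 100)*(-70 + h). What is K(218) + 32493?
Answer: 49957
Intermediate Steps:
K(h) = (-100 + h)*(-70 + h)
K(218) + 32493 = (7000 + 218² - 170*218) + 32493 = (7000 + 47524 - 37060) + 32493 = 17464 + 32493 = 49957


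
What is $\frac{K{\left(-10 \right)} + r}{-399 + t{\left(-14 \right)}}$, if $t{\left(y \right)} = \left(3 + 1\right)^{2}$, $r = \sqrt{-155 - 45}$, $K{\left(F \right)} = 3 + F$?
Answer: $\frac{7}{383} - \frac{10 i \sqrt{2}}{383} \approx 0.018277 - 0.036925 i$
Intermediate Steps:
$r = 10 i \sqrt{2}$ ($r = \sqrt{-200} = 10 i \sqrt{2} \approx 14.142 i$)
$t{\left(y \right)} = 16$ ($t{\left(y \right)} = 4^{2} = 16$)
$\frac{K{\left(-10 \right)} + r}{-399 + t{\left(-14 \right)}} = \frac{\left(3 - 10\right) + 10 i \sqrt{2}}{-399 + 16} = \frac{-7 + 10 i \sqrt{2}}{-383} = \left(-7 + 10 i \sqrt{2}\right) \left(- \frac{1}{383}\right) = \frac{7}{383} - \frac{10 i \sqrt{2}}{383}$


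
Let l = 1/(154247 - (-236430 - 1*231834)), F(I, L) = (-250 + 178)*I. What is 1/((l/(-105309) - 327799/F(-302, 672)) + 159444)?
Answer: 52794440777328/8416960919195963297 ≈ 6.2724e-6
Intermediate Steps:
F(I, L) = -72*I
l = 1/622511 (l = 1/(154247 - (-236430 - 231834)) = 1/(154247 - 1*(-468264)) = 1/(154247 + 468264) = 1/622511 ≈ 1.6064e-6)
1/((l/(-105309) - 327799/F(-302, 672)) + 159444) = 1/(((1/622511)/(-105309) - 327799/((-72*(-302)))) + 159444) = 1/(((1/622511)*(-1/105309) - 327799/21744) + 159444) = 1/((-1/65556010899 - 327799*1/21744) + 159444) = 1/((-1/65556010899 - 327799/21744) + 159444) = 1/(-795896104322335/52794440777328 + 159444) = 1/(8416960919195963297/52794440777328) = 52794440777328/8416960919195963297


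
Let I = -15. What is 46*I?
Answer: -690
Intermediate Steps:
46*I = 46*(-15) = -690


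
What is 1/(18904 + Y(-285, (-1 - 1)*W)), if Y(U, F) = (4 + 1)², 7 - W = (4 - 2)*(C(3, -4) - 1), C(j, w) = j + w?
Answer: 1/18929 ≈ 5.2829e-5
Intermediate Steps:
W = 11 (W = 7 - (4 - 2)*((3 - 4) - 1) = 7 - 2*(-1 - 1) = 7 - 2*(-2) = 7 - 1*(-4) = 7 + 4 = 11)
Y(U, F) = 25 (Y(U, F) = 5² = 25)
1/(18904 + Y(-285, (-1 - 1)*W)) = 1/(18904 + 25) = 1/18929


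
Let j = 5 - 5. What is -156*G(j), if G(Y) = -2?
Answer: 312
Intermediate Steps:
j = 0
-156*G(j) = -156*(-2) = 312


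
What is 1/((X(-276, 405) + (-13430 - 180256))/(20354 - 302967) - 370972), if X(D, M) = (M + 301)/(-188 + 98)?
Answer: -12717585/4717859226397 ≈ -2.6956e-6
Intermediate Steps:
X(D, M) = -301/90 - M/90 (X(D, M) = (301 + M)/(-90) = (301 + M)*(-1/90) = -301/90 - M/90)
1/((X(-276, 405) + (-13430 - 180256))/(20354 - 302967) - 370972) = 1/(((-301/90 - 1/90*405) + (-13430 - 180256))/(20354 - 302967) - 370972) = 1/(((-301/90 - 9/2) - 193686)/(-282613) - 370972) = 1/((-353/45 - 193686)*(-1/282613) - 370972) = 1/(-8716223/45*(-1/282613) - 370972) = 1/(8716223/12717585 - 370972) = 1/(-4717859226397/12717585) = -12717585/4717859226397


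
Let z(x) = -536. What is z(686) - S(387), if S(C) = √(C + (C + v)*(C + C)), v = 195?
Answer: -536 - 3*√50095 ≈ -1207.5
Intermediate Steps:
S(C) = √(C + 2*C*(195 + C)) (S(C) = √(C + (C + 195)*(C + C)) = √(C + (195 + C)*(2*C)) = √(C + 2*C*(195 + C)))
z(686) - S(387) = -536 - √(387*(391 + 2*387)) = -536 - √(387*(391 + 774)) = -536 - √(387*1165) = -536 - √450855 = -536 - 3*√50095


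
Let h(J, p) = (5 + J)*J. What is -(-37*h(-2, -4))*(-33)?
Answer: 7326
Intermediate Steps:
h(J, p) = J*(5 + J)
-(-37*h(-2, -4))*(-33) = -(-(-74)*(5 - 2))*(-33) = -(-(-74)*3)*(-33) = -(-37*(-6))*(-33) = -222*(-33) = -1*(-7326) = 7326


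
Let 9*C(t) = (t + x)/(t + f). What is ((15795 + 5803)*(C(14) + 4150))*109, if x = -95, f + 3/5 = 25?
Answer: 312617713235/32 ≈ 9.7693e+9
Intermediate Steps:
f = 122/5 (f = -⅗ + 25 = 122/5 ≈ 24.400)
C(t) = (-95 + t)/(9*(122/5 + t)) (C(t) = ((t - 95)/(t + 122/5))/9 = ((-95 + t)/(122/5 + t))/9 = (-95 + t)/(9*(122/5 + t)))
((15795 + 5803)*(C(14) + 4150))*109 = ((15795 + 5803)*(5*(-95 + 14)/(9*(122 + 5*14)) + 4150))*109 = (21598*((5/9)*(-81)/(122 + 70) + 4150))*109 = (21598*((5/9)*(-81)/192 + 4150))*109 = (21598*((5/9)*(1/192)*(-81) + 4150))*109 = (21598*(-15/64 + 4150))*109 = (21598*(265585/64))*109 = (2868052415/32)*109 = 312617713235/32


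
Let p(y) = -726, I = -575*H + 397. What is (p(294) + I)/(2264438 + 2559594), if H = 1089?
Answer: -78313/603004 ≈ -0.12987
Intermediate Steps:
I = -625778 (I = -575*1089 + 397 = -626175 + 397 = -625778)
(p(294) + I)/(2264438 + 2559594) = (-726 - 625778)/(2264438 + 2559594) = -626504/4824032 = -626504*1/4824032 = -78313/603004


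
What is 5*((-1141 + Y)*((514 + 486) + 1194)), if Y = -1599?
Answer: -30057800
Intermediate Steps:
5*((-1141 + Y)*((514 + 486) + 1194)) = 5*((-1141 - 1599)*((514 + 486) + 1194)) = 5*(-2740*(1000 + 1194)) = 5*(-2740*2194) = 5*(-6011560) = -30057800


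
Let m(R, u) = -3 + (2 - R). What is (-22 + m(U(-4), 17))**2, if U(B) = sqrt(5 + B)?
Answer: 576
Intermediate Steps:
m(R, u) = -1 - R
(-22 + m(U(-4), 17))**2 = (-22 + (-1 - sqrt(5 - 4)))**2 = (-22 + (-1 - sqrt(1)))**2 = (-22 + (-1 - 1*1))**2 = (-22 + (-1 - 1))**2 = (-22 - 2)**2 = (-24)**2 = 576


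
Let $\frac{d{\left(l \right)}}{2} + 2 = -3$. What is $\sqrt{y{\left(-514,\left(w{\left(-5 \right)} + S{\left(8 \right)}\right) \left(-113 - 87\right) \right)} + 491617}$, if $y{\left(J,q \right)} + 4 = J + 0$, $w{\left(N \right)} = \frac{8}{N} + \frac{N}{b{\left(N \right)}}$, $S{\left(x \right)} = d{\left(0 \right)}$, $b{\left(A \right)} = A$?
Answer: $\sqrt{491099} \approx 700.78$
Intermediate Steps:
$d{\left(l \right)} = -10$ ($d{\left(l \right)} = -4 + 2 \left(-3\right) = -4 - 6 = -10$)
$S{\left(x \right)} = -10$
$w{\left(N \right)} = 1 + \frac{8}{N}$ ($w{\left(N \right)} = \frac{8}{N} + \frac{N}{N} = \frac{8}{N} + 1 = 1 + \frac{8}{N}$)
$y{\left(J,q \right)} = -4 + J$ ($y{\left(J,q \right)} = -4 + \left(J + 0\right) = -4 + J$)
$\sqrt{y{\left(-514,\left(w{\left(-5 \right)} + S{\left(8 \right)}\right) \left(-113 - 87\right) \right)} + 491617} = \sqrt{\left(-4 - 514\right) + 491617} = \sqrt{-518 + 491617} = \sqrt{491099}$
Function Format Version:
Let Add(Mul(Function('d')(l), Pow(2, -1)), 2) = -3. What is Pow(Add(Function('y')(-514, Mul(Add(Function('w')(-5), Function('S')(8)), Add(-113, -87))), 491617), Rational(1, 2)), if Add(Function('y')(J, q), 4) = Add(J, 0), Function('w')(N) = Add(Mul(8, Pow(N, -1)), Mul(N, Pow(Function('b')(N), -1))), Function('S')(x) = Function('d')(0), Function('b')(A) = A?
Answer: Pow(491099, Rational(1, 2)) ≈ 700.78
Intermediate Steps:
Function('d')(l) = -10 (Function('d')(l) = Add(-4, Mul(2, -3)) = Add(-4, -6) = -10)
Function('S')(x) = -10
Function('w')(N) = Add(1, Mul(8, Pow(N, -1))) (Function('w')(N) = Add(Mul(8, Pow(N, -1)), Mul(N, Pow(N, -1))) = Add(Mul(8, Pow(N, -1)), 1) = Add(1, Mul(8, Pow(N, -1))))
Function('y')(J, q) = Add(-4, J) (Function('y')(J, q) = Add(-4, Add(J, 0)) = Add(-4, J))
Pow(Add(Function('y')(-514, Mul(Add(Function('w')(-5), Function('S')(8)), Add(-113, -87))), 491617), Rational(1, 2)) = Pow(Add(Add(-4, -514), 491617), Rational(1, 2)) = Pow(Add(-518, 491617), Rational(1, 2)) = Pow(491099, Rational(1, 2))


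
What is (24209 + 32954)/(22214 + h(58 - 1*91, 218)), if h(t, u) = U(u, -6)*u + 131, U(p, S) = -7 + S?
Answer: 57163/19511 ≈ 2.9298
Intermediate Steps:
h(t, u) = 131 - 13*u (h(t, u) = (-7 - 6)*u + 131 = -13*u + 131 = 131 - 13*u)
(24209 + 32954)/(22214 + h(58 - 1*91, 218)) = (24209 + 32954)/(22214 + (131 - 13*218)) = 57163/(22214 + (131 - 2834)) = 57163/(22214 - 2703) = 57163/19511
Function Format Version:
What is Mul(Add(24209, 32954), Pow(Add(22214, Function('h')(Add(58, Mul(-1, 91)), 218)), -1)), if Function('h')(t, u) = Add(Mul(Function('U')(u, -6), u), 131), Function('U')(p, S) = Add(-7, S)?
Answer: Rational(57163, 19511) ≈ 2.9298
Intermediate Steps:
Function('h')(t, u) = Add(131, Mul(-13, u)) (Function('h')(t, u) = Add(Mul(Add(-7, -6), u), 131) = Add(Mul(-13, u), 131) = Add(131, Mul(-13, u)))
Mul(Add(24209, 32954), Pow(Add(22214, Function('h')(Add(58, Mul(-1, 91)), 218)), -1)) = Mul(Add(24209, 32954), Pow(Add(22214, Add(131, Mul(-13, 218))), -1)) = Mul(57163, Pow(Add(22214, Add(131, -2834)), -1)) = Mul(57163, Pow(Add(22214, -2703), -1)) = Mul(57163, Pow(19511, -1)) = Mul(57163, Rational(1, 19511)) = Rational(57163, 19511)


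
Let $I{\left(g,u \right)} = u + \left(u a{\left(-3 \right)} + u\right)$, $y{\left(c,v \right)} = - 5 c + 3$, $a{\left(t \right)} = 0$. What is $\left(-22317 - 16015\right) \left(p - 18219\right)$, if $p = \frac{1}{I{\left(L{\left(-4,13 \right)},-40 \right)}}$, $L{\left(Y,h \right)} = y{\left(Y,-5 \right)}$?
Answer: $\frac{13967423743}{20} \approx 6.9837 \cdot 10^{8}$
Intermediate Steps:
$y{\left(c,v \right)} = 3 - 5 c$
$L{\left(Y,h \right)} = 3 - 5 Y$
$I{\left(g,u \right)} = 2 u$ ($I{\left(g,u \right)} = u + \left(u 0 + u\right) = u + \left(0 + u\right) = u + u = 2 u$)
$p = - \frac{1}{80}$ ($p = \frac{1}{2 \left(-40\right)} = \frac{1}{-80} = - \frac{1}{80} \approx -0.0125$)
$\left(-22317 - 16015\right) \left(p - 18219\right) = \left(-22317 - 16015\right) \left(- \frac{1}{80} - 18219\right) = \left(-38332\right) \left(- \frac{1457521}{80}\right) = \frac{13967423743}{20}$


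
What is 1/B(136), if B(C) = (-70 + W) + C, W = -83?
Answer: -1/17 ≈ -0.058824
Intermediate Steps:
B(C) = -153 + C (B(C) = (-70 - 83) + C = -153 + C)
1/B(136) = 1/(-153 + 136) = 1/(-17) = -1/17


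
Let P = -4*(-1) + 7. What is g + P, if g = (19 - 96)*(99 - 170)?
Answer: 5478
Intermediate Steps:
g = 5467 (g = -77*(-71) = 5467)
P = 11 (P = 4 + 7 = 11)
g + P = 5467 + 11 = 5478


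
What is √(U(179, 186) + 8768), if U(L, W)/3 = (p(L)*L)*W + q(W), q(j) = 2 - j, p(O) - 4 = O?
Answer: √18286622 ≈ 4276.3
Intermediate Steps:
p(O) = 4 + O
U(L, W) = 6 - 3*W + 3*L*W*(4 + L) (U(L, W) = 3*(((4 + L)*L)*W + (2 - W)) = 3*((L*(4 + L))*W + (2 - W)) = 3*(L*W*(4 + L) + (2 - W)) = 3*(2 - W + L*W*(4 + L)) = 6 - 3*W + 3*L*W*(4 + L))
√(U(179, 186) + 8768) = √((6 - 3*186 + 3*179*186*(4 + 179)) + 8768) = √((6 - 558 + 3*179*186*183) + 8768) = √((6 - 558 + 18278406) + 8768) = √(18277854 + 8768) = √18286622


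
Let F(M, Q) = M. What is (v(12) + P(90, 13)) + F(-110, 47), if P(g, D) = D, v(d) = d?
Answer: -85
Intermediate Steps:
(v(12) + P(90, 13)) + F(-110, 47) = (12 + 13) - 110 = 25 - 110 = -85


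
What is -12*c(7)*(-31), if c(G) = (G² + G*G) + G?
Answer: 39060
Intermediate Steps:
c(G) = G + 2*G² (c(G) = (G² + G²) + G = 2*G² + G = G + 2*G²)
-12*c(7)*(-31) = -12*(7*(1 + 2*7))*(-31) = -12*(7*(1 + 14))*(-31) = -12*(7*15)*(-31) = -12*105*(-31) = -1260*(-31) = -1*(-39060) = 39060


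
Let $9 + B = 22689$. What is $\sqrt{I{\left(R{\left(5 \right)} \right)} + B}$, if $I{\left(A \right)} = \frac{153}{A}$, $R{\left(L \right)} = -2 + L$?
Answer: $\sqrt{22731} \approx 150.77$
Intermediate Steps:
$B = 22680$ ($B = -9 + 22689 = 22680$)
$\sqrt{I{\left(R{\left(5 \right)} \right)} + B} = \sqrt{\frac{153}{-2 + 5} + 22680} = \sqrt{\frac{153}{3} + 22680} = \sqrt{153 \cdot \frac{1}{3} + 22680} = \sqrt{51 + 22680} = \sqrt{22731}$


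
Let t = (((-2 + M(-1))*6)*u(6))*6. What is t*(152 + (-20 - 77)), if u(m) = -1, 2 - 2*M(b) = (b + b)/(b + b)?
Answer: 2970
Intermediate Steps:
M(b) = 1/2 (M(b) = 1 - (b + b)/(2*(b + b)) = 1 - 2*b/(2*(2*b)) = 1 - 2*b*1/(2*b)/2 = 1 - 1/2*1 = 1 - 1/2 = 1/2)
t = 54 (t = (((-2 + 1/2)*6)*(-1))*6 = (-3/2*6*(-1))*6 = -9*(-1)*6 = 9*6 = 54)
t*(152 + (-20 - 77)) = 54*(152 + (-20 - 77)) = 54*(152 - 97) = 54*55 = 2970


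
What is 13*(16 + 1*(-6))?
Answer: 130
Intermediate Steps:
13*(16 + 1*(-6)) = 13*(16 - 6) = 13*10 = 130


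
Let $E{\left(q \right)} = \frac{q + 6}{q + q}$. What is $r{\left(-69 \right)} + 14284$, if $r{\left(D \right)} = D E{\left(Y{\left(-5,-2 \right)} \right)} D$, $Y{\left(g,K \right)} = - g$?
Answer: $\frac{195211}{10} \approx 19521.0$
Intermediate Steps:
$E{\left(q \right)} = \frac{6 + q}{2 q}$
$r{\left(D \right)} = \frac{11 D^{2}}{10}$ ($r{\left(D \right)} = D \frac{6 - -5}{2 \left(\left(-1\right) \left(-5\right)\right)} D = D \frac{6 + 5}{2 \cdot 5} D = D \frac{1}{2} \cdot \frac{1}{5} \cdot 11 D = D \frac{11}{10} D = \frac{11 D}{10} D = \frac{11 D^{2}}{10}$)
$r{\left(-69 \right)} + 14284 = \frac{11 \left(-69\right)^{2}}{10} + 14284 = \frac{11}{10} \cdot 4761 + 14284 = \frac{52371}{10} + 14284 = \frac{195211}{10}$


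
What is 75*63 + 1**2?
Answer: 4726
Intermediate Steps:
75*63 + 1**2 = 4725 + 1 = 4726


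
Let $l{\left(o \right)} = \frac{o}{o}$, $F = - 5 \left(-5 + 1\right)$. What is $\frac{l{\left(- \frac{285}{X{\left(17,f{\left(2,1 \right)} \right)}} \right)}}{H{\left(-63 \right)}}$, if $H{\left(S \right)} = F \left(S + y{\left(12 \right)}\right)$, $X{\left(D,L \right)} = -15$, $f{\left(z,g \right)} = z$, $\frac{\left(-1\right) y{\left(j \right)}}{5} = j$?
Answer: $- \frac{1}{2460} \approx -0.0004065$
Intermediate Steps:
$y{\left(j \right)} = - 5 j$
$F = 20$ ($F = \left(-5\right) \left(-4\right) = 20$)
$l{\left(o \right)} = 1$
$H{\left(S \right)} = -1200 + 20 S$ ($H{\left(S \right)} = 20 \left(S - 60\right) = 20 \left(-60 + S\right) = -1200 + 20 S$)
$\frac{l{\left(- \frac{285}{X{\left(17,f{\left(2,1 \right)} \right)}} \right)}}{H{\left(-63 \right)}} = 1 \frac{1}{-1200 + 20 \left(-63\right)} = 1 \frac{1}{-1200 - 1260} = 1 \frac{1}{-2460} = 1 \left(- \frac{1}{2460}\right) = - \frac{1}{2460}$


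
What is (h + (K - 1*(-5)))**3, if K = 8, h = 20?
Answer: 35937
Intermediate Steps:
(h + (K - 1*(-5)))**3 = (20 + (8 - 1*(-5)))**3 = (20 + (8 + 5))**3 = (20 + 13)**3 = 33**3 = 35937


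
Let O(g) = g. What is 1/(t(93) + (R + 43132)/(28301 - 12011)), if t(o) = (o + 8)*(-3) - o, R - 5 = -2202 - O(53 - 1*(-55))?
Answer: -5430/2136671 ≈ -0.0025413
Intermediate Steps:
R = -2305 (R = 5 + (-2202 - (53 - 1*(-55))) = 5 + (-2202 - (53 + 55)) = 5 + (-2202 - 1*108) = 5 + (-2202 - 108) = 5 - 2310 = -2305)
t(o) = -24 - 4*o (t(o) = (8 + o)*(-3) - o = (-24 - 3*o) - o = -24 - 4*o)
1/(t(93) + (R + 43132)/(28301 - 12011)) = 1/((-24 - 4*93) + (-2305 + 43132)/(28301 - 12011)) = 1/((-24 - 372) + 40827/16290) = 1/(-396 + 40827*(1/16290)) = 1/(-396 + 13609/5430) = 1/(-2136671/5430) = -5430/2136671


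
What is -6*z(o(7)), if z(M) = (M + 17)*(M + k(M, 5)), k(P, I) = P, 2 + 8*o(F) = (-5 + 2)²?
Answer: -3003/16 ≈ -187.69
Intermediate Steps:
o(F) = 7/8 (o(F) = -¼ + (-5 + 2)²/8 = -¼ + (⅛)*(-3)² = -¼ + (⅛)*9 = -¼ + 9/8 = 7/8)
z(M) = 2*M*(17 + M) (z(M) = (M + 17)*(M + M) = (17 + M)*(2*M) = 2*M*(17 + M))
-6*z(o(7)) = -12*7*(17 + 7/8)/8 = -12*7*143/(8*8) = -6*1001/32 = -3003/16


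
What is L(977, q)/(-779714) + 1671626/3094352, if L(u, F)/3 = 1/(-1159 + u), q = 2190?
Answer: 29652128095813/54889142838712 ≈ 0.54022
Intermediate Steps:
L(u, F) = 3/(-1159 + u)
L(977, q)/(-779714) + 1671626/3094352 = (3/(-1159 + 977))/(-779714) + 1671626/3094352 = (3/(-182))*(-1/779714) + 1671626*(1/3094352) = (3*(-1/182))*(-1/779714) + 835813/1547176 = -3/182*(-1/779714) + 835813/1547176 = 3/141907948 + 835813/1547176 = 29652128095813/54889142838712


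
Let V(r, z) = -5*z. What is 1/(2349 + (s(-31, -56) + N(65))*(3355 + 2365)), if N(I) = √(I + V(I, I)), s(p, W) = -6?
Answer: -31971/9528928841 - 11440*I*√65/9528928841 ≈ -3.3552e-6 - 9.6792e-6*I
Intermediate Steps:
N(I) = 2*√(-I) (N(I) = √(I - 5*I) = √(-4*I) = 2*√(-I))
1/(2349 + (s(-31, -56) + N(65))*(3355 + 2365)) = 1/(2349 + (-6 + 2*√(-1*65))*(3355 + 2365)) = 1/(2349 + (-6 + 2*√(-65))*5720) = 1/(2349 + (-6 + 2*(I*√65))*5720) = 1/(2349 + (-6 + 2*I*√65)*5720) = 1/(2349 + (-34320 + 11440*I*√65)) = 1/(-31971 + 11440*I*√65)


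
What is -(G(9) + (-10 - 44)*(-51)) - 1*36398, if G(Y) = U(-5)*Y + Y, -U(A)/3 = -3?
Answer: -39242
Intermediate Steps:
U(A) = 9 (U(A) = -3*(-3) = 9)
G(Y) = 10*Y (G(Y) = 9*Y + Y = 10*Y)
-(G(9) + (-10 - 44)*(-51)) - 1*36398 = -(10*9 + (-10 - 44)*(-51)) - 1*36398 = -(90 - 54*(-51)) - 36398 = -(90 + 2754) - 36398 = -1*2844 - 36398 = -2844 - 36398 = -39242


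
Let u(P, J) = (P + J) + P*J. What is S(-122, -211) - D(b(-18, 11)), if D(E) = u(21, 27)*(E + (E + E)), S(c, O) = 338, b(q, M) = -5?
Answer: 9563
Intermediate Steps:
u(P, J) = J + P + J*P (u(P, J) = (J + P) + J*P = J + P + J*P)
D(E) = 1845*E (D(E) = (27 + 21 + 27*21)*(E + (E + E)) = (27 + 21 + 567)*(E + 2*E) = 615*(3*E) = 1845*E)
S(-122, -211) - D(b(-18, 11)) = 338 - 1845*(-5) = 338 - 1*(-9225) = 338 + 9225 = 9563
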